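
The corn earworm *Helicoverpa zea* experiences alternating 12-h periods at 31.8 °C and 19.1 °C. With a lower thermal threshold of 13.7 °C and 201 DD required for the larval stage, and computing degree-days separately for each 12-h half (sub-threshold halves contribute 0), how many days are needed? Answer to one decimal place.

Day half: max(0, 31.8 − 13.7) × 0.5 = 18.1 × 0.5 = 9.05 DD.
Night half: max(0, 19.1 − 13.7) × 0.5 = 5.4 × 0.5 = 2.70 DD.
Per 24 h: 11.75 DD/day.
Duration = 201 / 11.75 = 17.106 ≈ 17.1 days.

17.1 days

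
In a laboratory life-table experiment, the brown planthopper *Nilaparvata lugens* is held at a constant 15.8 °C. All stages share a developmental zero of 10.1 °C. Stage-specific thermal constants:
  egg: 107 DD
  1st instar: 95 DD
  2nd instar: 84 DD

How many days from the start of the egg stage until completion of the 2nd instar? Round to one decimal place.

Daily accumulation at 15.8 °C = 15.8 − 10.1 = 5.7 DD/day.
Total K = 107 + 95 + 84 = 286 DD.
Total duration = 286 / 5.7 = 50.175 ≈ 50.2 days.

50.2 days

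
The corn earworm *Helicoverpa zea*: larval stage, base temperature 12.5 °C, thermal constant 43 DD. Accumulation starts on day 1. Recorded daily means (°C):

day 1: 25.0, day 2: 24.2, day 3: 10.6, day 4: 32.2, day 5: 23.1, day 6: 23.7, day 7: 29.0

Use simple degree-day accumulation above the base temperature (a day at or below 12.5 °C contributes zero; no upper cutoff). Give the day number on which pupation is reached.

Daily DD above 12.5 °C: 12.5, 11.7, 0.0, 19.7, 10.6, 11.2, 16.5.
Cumulative: 12.5, 24.2, 24.2, 43.9, 54.5, 65.7, 82.2.
The total first reaches 43 DD on day 4.

day 4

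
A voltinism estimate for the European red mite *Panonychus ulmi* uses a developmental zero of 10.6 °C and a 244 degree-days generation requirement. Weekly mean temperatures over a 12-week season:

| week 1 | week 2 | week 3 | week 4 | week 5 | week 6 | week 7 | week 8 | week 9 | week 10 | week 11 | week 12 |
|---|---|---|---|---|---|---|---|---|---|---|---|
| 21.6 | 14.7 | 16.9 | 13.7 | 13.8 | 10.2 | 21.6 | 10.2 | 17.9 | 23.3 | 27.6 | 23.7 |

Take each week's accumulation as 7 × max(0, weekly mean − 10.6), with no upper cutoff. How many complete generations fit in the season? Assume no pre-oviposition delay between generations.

2 generations

Weekly DD (7 × max(0, T̄ − 10.6)): 77.0, 28.7, 44.1, 21.7, 22.4, 0.0, 77.0, 0.0, 51.1, 88.9, 119.0, 91.7.
Season total = 621.6 DD.
Complete generations = ⌊621.6 / 244⌋ = 2.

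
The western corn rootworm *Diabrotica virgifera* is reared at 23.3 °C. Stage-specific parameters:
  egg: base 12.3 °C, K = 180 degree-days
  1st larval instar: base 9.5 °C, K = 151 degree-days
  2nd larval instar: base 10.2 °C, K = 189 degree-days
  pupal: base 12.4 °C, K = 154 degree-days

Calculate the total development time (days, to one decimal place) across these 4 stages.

egg: 180 / (23.3 − 12.3) = 180 / 11.0 = 16.364 d.
1st larval instar: 151 / (23.3 − 9.5) = 151 / 13.8 = 10.942 d.
2nd larval instar: 189 / (23.3 − 10.2) = 189 / 13.1 = 14.427 d.
pupal: 154 / (23.3 − 12.4) = 154 / 10.9 = 14.128 d.
Sum = 55.862 ≈ 55.9 days.

55.9 days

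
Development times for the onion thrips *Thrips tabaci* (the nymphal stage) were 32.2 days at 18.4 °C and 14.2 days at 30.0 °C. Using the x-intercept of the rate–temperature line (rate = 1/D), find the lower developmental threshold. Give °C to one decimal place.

Linear rate model ⇒ the product D·(T − T_b) is constant across temperatures.
32.2·(18.4 − T_b) = 14.2·(30.0 − T_b)
T_b = (32.2·18.4 − 14.2·30.0) / (32.2 − 14.2) = 166.48 / 18.0 = 9.249 °C ≈ 9.2 °C.

9.2 °C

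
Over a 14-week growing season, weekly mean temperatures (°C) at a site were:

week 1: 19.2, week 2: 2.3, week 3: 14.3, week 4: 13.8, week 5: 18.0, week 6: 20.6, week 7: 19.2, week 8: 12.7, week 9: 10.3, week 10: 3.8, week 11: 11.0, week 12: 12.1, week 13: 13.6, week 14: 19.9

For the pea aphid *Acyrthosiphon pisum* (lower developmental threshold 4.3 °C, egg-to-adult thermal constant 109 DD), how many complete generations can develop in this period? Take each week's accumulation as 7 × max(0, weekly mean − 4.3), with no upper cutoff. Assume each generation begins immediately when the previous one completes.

8 generations

Weekly DD (7 × max(0, T̄ − 4.3)): 104.3, 0.0, 70.0, 66.5, 95.9, 114.1, 104.3, 58.8, 42.0, 0.0, 46.9, 54.6, 65.1, 109.2.
Season total = 931.7 DD.
Complete generations = ⌊931.7 / 109⌋ = 8.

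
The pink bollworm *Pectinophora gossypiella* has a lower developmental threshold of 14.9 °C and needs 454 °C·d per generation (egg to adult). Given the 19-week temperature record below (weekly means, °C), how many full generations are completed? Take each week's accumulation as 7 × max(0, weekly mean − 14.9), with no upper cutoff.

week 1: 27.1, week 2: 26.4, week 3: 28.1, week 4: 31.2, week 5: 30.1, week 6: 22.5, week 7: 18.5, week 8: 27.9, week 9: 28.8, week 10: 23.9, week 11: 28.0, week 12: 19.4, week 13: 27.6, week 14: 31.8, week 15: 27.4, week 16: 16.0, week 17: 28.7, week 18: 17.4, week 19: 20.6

Weekly DD (7 × max(0, T̄ − 14.9)): 85.4, 80.5, 92.4, 114.1, 106.4, 53.2, 25.2, 91.0, 97.3, 63.0, 91.7, 31.5, 88.9, 118.3, 87.5, 7.7, 96.6, 17.5, 39.9.
Season total = 1388.1 DD.
Complete generations = ⌊1388.1 / 454⌋ = 3.

3 generations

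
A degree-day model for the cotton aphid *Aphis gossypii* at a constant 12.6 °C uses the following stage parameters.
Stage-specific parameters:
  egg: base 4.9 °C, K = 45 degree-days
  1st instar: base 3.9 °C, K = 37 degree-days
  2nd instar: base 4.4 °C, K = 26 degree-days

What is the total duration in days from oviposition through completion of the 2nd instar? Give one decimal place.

egg: 45 / (12.6 − 4.9) = 45 / 7.7 = 5.844 d.
1st instar: 37 / (12.6 − 3.9) = 37 / 8.7 = 4.253 d.
2nd instar: 26 / (12.6 − 4.4) = 26 / 8.2 = 3.171 d.
Sum = 13.268 ≈ 13.3 days.

13.3 days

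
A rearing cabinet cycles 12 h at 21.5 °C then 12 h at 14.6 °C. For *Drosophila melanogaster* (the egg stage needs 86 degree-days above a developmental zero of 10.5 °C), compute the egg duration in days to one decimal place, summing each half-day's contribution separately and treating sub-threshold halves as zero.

11.4 days

Day half: max(0, 21.5 − 10.5) × 0.5 = 11.0 × 0.5 = 5.50 DD.
Night half: max(0, 14.6 − 10.5) × 0.5 = 4.1 × 0.5 = 2.05 DD.
Per 24 h: 7.55 DD/day.
Duration = 86 / 7.55 = 11.391 ≈ 11.4 days.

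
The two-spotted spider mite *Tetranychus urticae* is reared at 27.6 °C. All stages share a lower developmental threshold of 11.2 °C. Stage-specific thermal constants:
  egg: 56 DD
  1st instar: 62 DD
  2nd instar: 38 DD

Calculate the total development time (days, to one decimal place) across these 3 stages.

Daily accumulation at 27.6 °C = 27.6 − 11.2 = 16.4 DD/day.
Total K = 56 + 62 + 38 = 156 DD.
Total duration = 156 / 16.4 = 9.512 ≈ 9.5 days.

9.5 days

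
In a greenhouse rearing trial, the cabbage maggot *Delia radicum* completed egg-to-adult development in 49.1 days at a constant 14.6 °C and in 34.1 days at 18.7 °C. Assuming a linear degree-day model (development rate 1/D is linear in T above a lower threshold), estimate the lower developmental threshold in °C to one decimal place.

Linear rate model ⇒ the product D·(T − T_b) is constant across temperatures.
49.1·(14.6 − T_b) = 34.1·(18.7 − T_b)
T_b = (49.1·14.6 − 34.1·18.7) / (49.1 − 34.1) = 79.19 / 15.0 = 5.279 °C ≈ 5.3 °C.

5.3 °C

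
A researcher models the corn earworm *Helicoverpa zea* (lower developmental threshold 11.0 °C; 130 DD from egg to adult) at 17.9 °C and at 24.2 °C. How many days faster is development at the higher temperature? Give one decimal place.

At 17.9 °C: 130 / (17.9 − 11.0) = 130 / 6.9 = 18.841 d.
At 24.2 °C: 130 / (24.2 − 11.0) = 130 / 13.2 = 9.848 d.
Difference = |18.841 − 9.848| = 8.992 ≈ 9.0 days.

9.0 days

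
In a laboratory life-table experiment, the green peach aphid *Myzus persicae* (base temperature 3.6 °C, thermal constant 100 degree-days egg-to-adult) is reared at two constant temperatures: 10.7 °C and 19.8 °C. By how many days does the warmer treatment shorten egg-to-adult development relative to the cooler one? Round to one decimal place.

7.9 days

At 10.7 °C: 100 / (10.7 − 3.6) = 100 / 7.1 = 14.085 d.
At 19.8 °C: 100 / (19.8 − 3.6) = 100 / 16.2 = 6.173 d.
Difference = |14.085 − 6.173| = 7.912 ≈ 7.9 days.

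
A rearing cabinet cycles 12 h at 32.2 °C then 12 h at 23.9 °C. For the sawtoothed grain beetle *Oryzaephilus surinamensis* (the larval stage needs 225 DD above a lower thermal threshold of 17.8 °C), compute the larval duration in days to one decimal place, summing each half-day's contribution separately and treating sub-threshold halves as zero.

22.0 days

Day half: max(0, 32.2 − 17.8) × 0.5 = 14.4 × 0.5 = 7.20 DD.
Night half: max(0, 23.9 − 17.8) × 0.5 = 6.1 × 0.5 = 3.05 DD.
Per 24 h: 10.25 DD/day.
Duration = 225 / 10.25 = 21.951 ≈ 22.0 days.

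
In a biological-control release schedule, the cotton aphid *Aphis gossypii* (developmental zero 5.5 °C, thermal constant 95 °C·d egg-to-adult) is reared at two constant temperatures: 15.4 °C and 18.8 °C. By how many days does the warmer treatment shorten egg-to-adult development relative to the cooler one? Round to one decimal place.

At 15.4 °C: 95 / (15.4 − 5.5) = 95 / 9.9 = 9.596 d.
At 18.8 °C: 95 / (18.8 − 5.5) = 95 / 13.3 = 7.143 d.
Difference = |9.596 − 7.143| = 2.453 ≈ 2.5 days.

2.5 days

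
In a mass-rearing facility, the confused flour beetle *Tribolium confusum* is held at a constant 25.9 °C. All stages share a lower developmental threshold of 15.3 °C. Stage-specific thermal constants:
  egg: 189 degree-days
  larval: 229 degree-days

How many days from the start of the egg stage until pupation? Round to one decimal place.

Daily accumulation at 25.9 °C = 25.9 − 15.3 = 10.6 DD/day.
Total K = 189 + 229 = 418 DD.
Total duration = 418 / 10.6 = 39.434 ≈ 39.4 days.

39.4 days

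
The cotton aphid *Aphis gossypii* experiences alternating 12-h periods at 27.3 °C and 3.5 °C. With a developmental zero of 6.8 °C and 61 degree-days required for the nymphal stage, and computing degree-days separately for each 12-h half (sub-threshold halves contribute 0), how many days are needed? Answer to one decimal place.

Day half: max(0, 27.3 − 6.8) × 0.5 = 20.5 × 0.5 = 10.25 DD.
Night half: max(0, 3.5 − 6.8) × 0.5 = 0.0 × 0.5 = 0.00 DD.
Per 24 h: 10.25 DD/day.
Duration = 61 / 10.25 = 5.951 ≈ 6.0 days.

6.0 days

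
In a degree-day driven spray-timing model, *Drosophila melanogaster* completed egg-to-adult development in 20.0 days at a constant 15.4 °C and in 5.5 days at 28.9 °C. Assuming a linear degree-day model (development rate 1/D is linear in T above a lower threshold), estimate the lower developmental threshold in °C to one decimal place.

Under the model K = D·(T − T_b), so D₁·(T₁ − T_b) = D₂·(T₂ − T_b).
20.0·(15.4 − T_b) = 5.5·(28.9 − T_b)
T_b = (20.0·15.4 − 5.5·28.9) / (20.0 − 5.5) = 149.05 / 14.5 = 10.279 °C ≈ 10.3 °C.

10.3 °C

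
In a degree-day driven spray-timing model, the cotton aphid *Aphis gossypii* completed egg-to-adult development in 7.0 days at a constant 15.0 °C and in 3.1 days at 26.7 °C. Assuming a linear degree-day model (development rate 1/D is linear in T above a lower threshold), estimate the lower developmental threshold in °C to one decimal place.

5.7 °C

Equal thermal constants: D₁(T₁ − T_b) = D₂(T₂ − T_b).
7.0·(15.0 − T_b) = 3.1·(26.7 − T_b)
T_b = (7.0·15.0 − 3.1·26.7) / (7.0 − 3.1) = 22.23 / 3.9 = 5.700 °C ≈ 5.7 °C.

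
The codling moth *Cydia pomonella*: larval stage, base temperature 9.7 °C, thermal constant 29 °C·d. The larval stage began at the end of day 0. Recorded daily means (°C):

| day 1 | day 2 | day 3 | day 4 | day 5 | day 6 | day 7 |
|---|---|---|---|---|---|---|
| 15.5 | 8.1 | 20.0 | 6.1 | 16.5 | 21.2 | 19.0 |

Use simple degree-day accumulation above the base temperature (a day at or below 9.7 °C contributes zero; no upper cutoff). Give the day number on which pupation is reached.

Daily DD above 9.7 °C: 5.8, 0.0, 10.3, 0.0, 6.8, 11.5, 9.3.
Cumulative: 5.8, 5.8, 16.1, 16.1, 22.9, 34.4, 43.7.
The total first reaches 29 DD on day 6.

day 6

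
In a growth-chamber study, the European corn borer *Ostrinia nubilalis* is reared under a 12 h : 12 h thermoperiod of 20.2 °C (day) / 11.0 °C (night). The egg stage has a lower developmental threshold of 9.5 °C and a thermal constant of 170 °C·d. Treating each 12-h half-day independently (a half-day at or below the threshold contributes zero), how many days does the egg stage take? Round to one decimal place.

Day half: max(0, 20.2 − 9.5) × 0.5 = 10.7 × 0.5 = 5.35 DD.
Night half: max(0, 11.0 − 9.5) × 0.5 = 1.5 × 0.5 = 0.75 DD.
Per 24 h: 6.10 DD/day.
Duration = 170 / 6.10 = 27.869 ≈ 27.9 days.

27.9 days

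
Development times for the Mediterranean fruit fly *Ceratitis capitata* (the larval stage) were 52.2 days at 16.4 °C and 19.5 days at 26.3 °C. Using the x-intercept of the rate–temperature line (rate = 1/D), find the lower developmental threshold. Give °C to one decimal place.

10.5 °C

Under the model K = D·(T − T_b), so D₁·(T₁ − T_b) = D₂·(T₂ − T_b).
52.2·(16.4 − T_b) = 19.5·(26.3 − T_b)
T_b = (52.2·16.4 − 19.5·26.3) / (52.2 − 19.5) = 343.23 / 32.7 = 10.496 °C ≈ 10.5 °C.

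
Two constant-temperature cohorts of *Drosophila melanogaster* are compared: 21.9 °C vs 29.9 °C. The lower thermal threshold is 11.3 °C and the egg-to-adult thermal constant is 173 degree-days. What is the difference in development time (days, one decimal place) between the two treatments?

At 21.9 °C: 173 / (21.9 − 11.3) = 173 / 10.6 = 16.321 d.
At 29.9 °C: 173 / (29.9 − 11.3) = 173 / 18.6 = 9.301 d.
Difference = |16.321 − 9.301| = 7.020 ≈ 7.0 days.

7.0 days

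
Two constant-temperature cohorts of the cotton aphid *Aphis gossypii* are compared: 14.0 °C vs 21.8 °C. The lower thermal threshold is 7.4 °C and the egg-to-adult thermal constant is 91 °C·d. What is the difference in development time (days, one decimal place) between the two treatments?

7.5 days

At 14.0 °C: 91 / (14.0 − 7.4) = 91 / 6.6 = 13.788 d.
At 21.8 °C: 91 / (21.8 − 7.4) = 91 / 14.4 = 6.319 d.
Difference = |13.788 − 6.319| = 7.468 ≈ 7.5 days.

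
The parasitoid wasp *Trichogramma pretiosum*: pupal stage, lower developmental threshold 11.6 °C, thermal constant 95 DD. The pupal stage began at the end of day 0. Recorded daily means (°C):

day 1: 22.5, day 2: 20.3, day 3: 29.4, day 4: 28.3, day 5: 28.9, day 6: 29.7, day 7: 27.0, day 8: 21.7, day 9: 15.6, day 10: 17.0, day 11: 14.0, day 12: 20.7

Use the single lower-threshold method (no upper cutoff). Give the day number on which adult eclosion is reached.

Daily DD above 11.6 °C: 10.9, 8.7, 17.8, 16.7, 17.3, 18.1, 15.4, 10.1, 4.0, 5.4, 2.4, 9.1.
Cumulative: 10.9, 19.6, 37.4, 54.1, 71.4, 89.5, 104.9, 115.0, 119.0, 124.4, 126.8, 135.9.
The total first reaches 95 DD on day 7.

day 7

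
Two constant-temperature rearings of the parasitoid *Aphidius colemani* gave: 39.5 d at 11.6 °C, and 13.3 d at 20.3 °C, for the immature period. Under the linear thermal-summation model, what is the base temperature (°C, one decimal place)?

7.2 °C

Equal thermal constants: D₁(T₁ − T_b) = D₂(T₂ − T_b).
39.5·(11.6 − T_b) = 13.3·(20.3 − T_b)
T_b = (39.5·11.6 − 13.3·20.3) / (39.5 − 13.3) = 188.21 / 26.2 = 7.184 °C ≈ 7.2 °C.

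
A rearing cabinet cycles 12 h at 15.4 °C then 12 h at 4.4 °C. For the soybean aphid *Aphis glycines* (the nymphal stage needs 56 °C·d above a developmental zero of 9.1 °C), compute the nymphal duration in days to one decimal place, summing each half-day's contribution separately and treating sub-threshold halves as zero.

Day half: max(0, 15.4 − 9.1) × 0.5 = 6.3 × 0.5 = 3.15 DD.
Night half: max(0, 4.4 − 9.1) × 0.5 = 0.0 × 0.5 = 0.00 DD.
Per 24 h: 3.15 DD/day.
Duration = 56 / 3.15 = 17.778 ≈ 17.8 days.

17.8 days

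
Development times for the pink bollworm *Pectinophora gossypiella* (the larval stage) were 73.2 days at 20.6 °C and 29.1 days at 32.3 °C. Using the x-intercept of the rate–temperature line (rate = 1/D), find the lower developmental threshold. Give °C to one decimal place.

12.9 °C

Linear rate model ⇒ the product D·(T − T_b) is constant across temperatures.
73.2·(20.6 − T_b) = 29.1·(32.3 − T_b)
T_b = (73.2·20.6 − 29.1·32.3) / (73.2 − 29.1) = 567.99 / 44.1 = 12.880 °C ≈ 12.9 °C.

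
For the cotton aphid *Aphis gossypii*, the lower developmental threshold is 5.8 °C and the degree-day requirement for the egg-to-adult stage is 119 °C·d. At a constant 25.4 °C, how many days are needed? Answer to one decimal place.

6.1 days

Daily accumulation = 25.4 − 5.8 = 19.6 DD/day.
Duration = 119 / 19.6 = 6.071 ≈ 6.1 days.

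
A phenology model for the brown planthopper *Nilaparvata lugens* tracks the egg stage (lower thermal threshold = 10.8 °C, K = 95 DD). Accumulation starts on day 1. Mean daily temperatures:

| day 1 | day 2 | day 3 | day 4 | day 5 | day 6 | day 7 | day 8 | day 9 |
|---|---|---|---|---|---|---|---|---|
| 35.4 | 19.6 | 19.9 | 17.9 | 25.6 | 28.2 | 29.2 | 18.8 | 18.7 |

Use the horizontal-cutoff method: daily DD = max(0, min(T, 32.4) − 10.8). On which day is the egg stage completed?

day 7

Daily DD above 10.8 °C (capped at 21.6): 21.6, 8.8, 9.1, 7.1, 14.8, 17.4, 18.4, 8.0, 7.9.
Cumulative: 21.6, 30.4, 39.5, 46.6, 61.4, 78.8, 97.2, 105.2, 113.1.
The total first reaches 95 DD on day 7.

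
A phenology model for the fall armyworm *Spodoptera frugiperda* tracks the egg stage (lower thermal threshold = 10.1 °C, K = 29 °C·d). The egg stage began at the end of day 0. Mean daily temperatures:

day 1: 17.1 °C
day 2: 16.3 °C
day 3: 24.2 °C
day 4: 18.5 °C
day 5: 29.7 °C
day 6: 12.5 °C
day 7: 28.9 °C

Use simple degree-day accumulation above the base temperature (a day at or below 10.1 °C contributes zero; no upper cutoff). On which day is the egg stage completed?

Daily DD above 10.1 °C: 7.0, 6.2, 14.1, 8.4, 19.6, 2.4, 18.8.
Cumulative: 7.0, 13.2, 27.3, 35.7, 55.3, 57.7, 76.5.
The total first reaches 29 DD on day 4.

day 4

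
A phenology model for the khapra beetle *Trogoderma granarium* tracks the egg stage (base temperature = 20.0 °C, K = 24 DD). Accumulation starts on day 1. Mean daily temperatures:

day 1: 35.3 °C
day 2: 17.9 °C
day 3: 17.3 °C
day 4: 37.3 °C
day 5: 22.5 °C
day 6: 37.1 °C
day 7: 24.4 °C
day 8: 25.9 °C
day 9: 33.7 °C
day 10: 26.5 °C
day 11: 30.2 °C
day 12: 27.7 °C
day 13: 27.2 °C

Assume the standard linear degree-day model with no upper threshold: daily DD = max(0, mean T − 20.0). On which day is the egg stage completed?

day 4

Daily DD above 20.0 °C: 15.3, 0.0, 0.0, 17.3, 2.5, 17.1, 4.4, 5.9, 13.7, 6.5, 10.2, 7.7, 7.2.
Cumulative: 15.3, 15.3, 15.3, 32.6, 35.1, 52.2, 56.6, 62.5, 76.2, 82.7, 92.9, 100.6, 107.8.
The total first reaches 24 DD on day 4.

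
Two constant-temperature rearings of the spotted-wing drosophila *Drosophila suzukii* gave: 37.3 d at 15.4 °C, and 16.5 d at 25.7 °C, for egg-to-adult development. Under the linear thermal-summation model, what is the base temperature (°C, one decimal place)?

Equal thermal constants: D₁(T₁ − T_b) = D₂(T₂ − T_b).
37.3·(15.4 − T_b) = 16.5·(25.7 − T_b)
T_b = (37.3·15.4 − 16.5·25.7) / (37.3 − 16.5) = 150.37 / 20.8 = 7.229 °C ≈ 7.2 °C.

7.2 °C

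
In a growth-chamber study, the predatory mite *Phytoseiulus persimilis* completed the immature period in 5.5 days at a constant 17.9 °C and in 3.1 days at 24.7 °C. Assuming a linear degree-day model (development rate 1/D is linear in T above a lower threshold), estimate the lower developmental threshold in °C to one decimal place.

Equal thermal constants: D₁(T₁ − T_b) = D₂(T₂ − T_b).
5.5·(17.9 − T_b) = 3.1·(24.7 − T_b)
T_b = (5.5·17.9 − 3.1·24.7) / (5.5 − 3.1) = 21.88 / 2.4 = 9.117 °C ≈ 9.1 °C.

9.1 °C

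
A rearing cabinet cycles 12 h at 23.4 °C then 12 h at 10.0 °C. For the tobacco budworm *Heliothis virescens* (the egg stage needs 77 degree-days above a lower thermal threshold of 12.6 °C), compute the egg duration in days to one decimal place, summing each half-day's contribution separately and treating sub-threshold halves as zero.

Day half: max(0, 23.4 − 12.6) × 0.5 = 10.8 × 0.5 = 5.40 DD.
Night half: max(0, 10.0 − 12.6) × 0.5 = 0.0 × 0.5 = 0.00 DD.
Per 24 h: 5.40 DD/day.
Duration = 77 / 5.40 = 14.259 ≈ 14.3 days.

14.3 days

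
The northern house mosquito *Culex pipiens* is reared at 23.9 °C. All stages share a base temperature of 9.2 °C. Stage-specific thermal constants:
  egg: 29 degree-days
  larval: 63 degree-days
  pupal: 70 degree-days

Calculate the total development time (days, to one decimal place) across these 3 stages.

Daily accumulation at 23.9 °C = 23.9 − 9.2 = 14.7 DD/day.
Total K = 29 + 63 + 70 = 162 DD.
Total duration = 162 / 14.7 = 11.020 ≈ 11.0 days.

11.0 days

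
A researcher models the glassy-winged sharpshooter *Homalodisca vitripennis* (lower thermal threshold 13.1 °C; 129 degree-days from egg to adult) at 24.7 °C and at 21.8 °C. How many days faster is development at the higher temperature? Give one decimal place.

3.7 days

At 24.7 °C: 129 / (24.7 − 13.1) = 129 / 11.6 = 11.121 d.
At 21.8 °C: 129 / (21.8 − 13.1) = 129 / 8.7 = 14.828 d.
Difference = |11.121 − 14.828| = 3.707 ≈ 3.7 days.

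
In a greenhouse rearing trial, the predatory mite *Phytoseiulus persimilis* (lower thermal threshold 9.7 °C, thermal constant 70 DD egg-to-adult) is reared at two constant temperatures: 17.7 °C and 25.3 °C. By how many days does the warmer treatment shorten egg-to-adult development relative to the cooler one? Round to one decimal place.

At 17.7 °C: 70 / (17.7 − 9.7) = 70 / 8.0 = 8.750 d.
At 25.3 °C: 70 / (25.3 − 9.7) = 70 / 15.6 = 4.487 d.
Difference = |8.750 − 4.487| = 4.263 ≈ 4.3 days.

4.3 days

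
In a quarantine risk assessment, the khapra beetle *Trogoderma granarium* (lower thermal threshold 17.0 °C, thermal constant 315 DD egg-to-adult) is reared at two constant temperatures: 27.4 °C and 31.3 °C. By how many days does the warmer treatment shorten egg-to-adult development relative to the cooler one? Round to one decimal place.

8.3 days

At 27.4 °C: 315 / (27.4 − 17.0) = 315 / 10.4 = 30.288 d.
At 31.3 °C: 315 / (31.3 − 17.0) = 315 / 14.3 = 22.028 d.
Difference = |30.288 − 22.028| = 8.260 ≈ 8.3 days.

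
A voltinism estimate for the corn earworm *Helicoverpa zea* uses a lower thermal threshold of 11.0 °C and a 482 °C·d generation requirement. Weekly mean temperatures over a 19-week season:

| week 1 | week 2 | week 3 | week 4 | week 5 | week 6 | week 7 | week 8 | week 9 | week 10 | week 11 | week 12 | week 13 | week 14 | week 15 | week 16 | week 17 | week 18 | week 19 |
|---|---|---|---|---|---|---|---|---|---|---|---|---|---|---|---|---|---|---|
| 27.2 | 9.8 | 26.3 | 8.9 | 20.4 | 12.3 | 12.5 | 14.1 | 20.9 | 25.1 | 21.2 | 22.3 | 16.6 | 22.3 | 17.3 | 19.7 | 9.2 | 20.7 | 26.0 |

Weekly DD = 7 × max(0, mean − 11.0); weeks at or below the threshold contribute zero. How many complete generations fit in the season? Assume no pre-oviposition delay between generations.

2 generations

Weekly DD (7 × max(0, T̄ − 11.0)): 113.4, 0.0, 107.1, 0.0, 65.8, 9.1, 10.5, 21.7, 69.3, 98.7, 71.4, 79.1, 39.2, 79.1, 44.1, 60.9, 0.0, 67.9, 105.0.
Season total = 1042.3 DD.
Complete generations = ⌊1042.3 / 482⌋ = 2.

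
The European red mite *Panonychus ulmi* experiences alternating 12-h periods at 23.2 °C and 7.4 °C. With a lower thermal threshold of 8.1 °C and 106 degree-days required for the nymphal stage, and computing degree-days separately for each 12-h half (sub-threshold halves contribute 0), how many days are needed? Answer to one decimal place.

14.0 days

Day half: max(0, 23.2 − 8.1) × 0.5 = 15.1 × 0.5 = 7.55 DD.
Night half: max(0, 7.4 − 8.1) × 0.5 = 0.0 × 0.5 = 0.00 DD.
Per 24 h: 7.55 DD/day.
Duration = 106 / 7.55 = 14.040 ≈ 14.0 days.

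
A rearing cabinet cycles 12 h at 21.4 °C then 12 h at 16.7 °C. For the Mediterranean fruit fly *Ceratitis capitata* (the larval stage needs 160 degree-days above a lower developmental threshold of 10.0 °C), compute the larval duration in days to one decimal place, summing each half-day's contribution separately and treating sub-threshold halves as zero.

Day half: max(0, 21.4 − 10.0) × 0.5 = 11.4 × 0.5 = 5.70 DD.
Night half: max(0, 16.7 − 10.0) × 0.5 = 6.7 × 0.5 = 3.35 DD.
Per 24 h: 9.05 DD/day.
Duration = 160 / 9.05 = 17.680 ≈ 17.7 days.

17.7 days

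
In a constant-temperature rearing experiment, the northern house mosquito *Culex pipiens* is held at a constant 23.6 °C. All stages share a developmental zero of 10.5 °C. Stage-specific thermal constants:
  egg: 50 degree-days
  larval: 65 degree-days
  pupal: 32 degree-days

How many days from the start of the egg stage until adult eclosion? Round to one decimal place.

Daily accumulation at 23.6 °C = 23.6 − 10.5 = 13.1 DD/day.
Total K = 50 + 65 + 32 = 147 DD.
Total duration = 147 / 13.1 = 11.221 ≈ 11.2 days.

11.2 days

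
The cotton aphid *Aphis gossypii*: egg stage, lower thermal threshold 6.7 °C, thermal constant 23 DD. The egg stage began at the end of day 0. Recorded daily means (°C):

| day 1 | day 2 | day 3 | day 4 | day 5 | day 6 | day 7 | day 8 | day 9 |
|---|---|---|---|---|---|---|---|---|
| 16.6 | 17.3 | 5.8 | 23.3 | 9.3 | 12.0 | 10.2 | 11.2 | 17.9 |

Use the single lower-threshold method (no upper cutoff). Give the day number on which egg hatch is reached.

Daily DD above 6.7 °C: 9.9, 10.6, 0.0, 16.6, 2.6, 5.3, 3.5, 4.5, 11.2.
Cumulative: 9.9, 20.5, 20.5, 37.1, 39.7, 45.0, 48.5, 53.0, 64.2.
The total first reaches 23 DD on day 4.

day 4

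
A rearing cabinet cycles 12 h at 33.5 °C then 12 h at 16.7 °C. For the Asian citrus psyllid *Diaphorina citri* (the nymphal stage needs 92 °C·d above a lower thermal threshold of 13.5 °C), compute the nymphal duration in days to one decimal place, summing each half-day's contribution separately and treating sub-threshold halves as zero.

Day half: max(0, 33.5 − 13.5) × 0.5 = 20.0 × 0.5 = 10.00 DD.
Night half: max(0, 16.7 − 13.5) × 0.5 = 3.2 × 0.5 = 1.60 DD.
Per 24 h: 11.60 DD/day.
Duration = 92 / 11.60 = 7.931 ≈ 7.9 days.

7.9 days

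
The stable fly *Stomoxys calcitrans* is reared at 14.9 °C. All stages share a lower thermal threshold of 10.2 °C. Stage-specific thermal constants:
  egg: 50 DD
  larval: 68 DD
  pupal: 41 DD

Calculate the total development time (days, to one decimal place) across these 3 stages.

33.8 days

Daily accumulation at 14.9 °C = 14.9 − 10.2 = 4.7 DD/day.
Total K = 50 + 68 + 41 = 159 DD.
Total duration = 159 / 4.7 = 33.830 ≈ 33.8 days.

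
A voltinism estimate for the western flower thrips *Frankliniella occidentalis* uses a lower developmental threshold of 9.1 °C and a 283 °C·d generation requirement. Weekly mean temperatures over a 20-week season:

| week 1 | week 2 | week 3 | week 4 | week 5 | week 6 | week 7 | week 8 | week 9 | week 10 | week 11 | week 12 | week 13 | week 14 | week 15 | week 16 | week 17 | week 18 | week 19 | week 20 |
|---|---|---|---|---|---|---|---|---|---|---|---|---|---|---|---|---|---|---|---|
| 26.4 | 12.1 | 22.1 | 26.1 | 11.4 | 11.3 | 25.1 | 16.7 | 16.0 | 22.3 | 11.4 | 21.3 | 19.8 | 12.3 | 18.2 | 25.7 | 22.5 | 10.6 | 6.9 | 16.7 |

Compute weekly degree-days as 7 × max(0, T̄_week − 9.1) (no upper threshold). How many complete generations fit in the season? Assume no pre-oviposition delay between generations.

4 generations

Weekly DD (7 × max(0, T̄ − 9.1)): 121.1, 21.0, 91.0, 119.0, 16.1, 15.4, 112.0, 53.2, 48.3, 92.4, 16.1, 85.4, 74.9, 22.4, 63.7, 116.2, 93.8, 10.5, 0.0, 53.2.
Season total = 1225.7 DD.
Complete generations = ⌊1225.7 / 283⌋ = 4.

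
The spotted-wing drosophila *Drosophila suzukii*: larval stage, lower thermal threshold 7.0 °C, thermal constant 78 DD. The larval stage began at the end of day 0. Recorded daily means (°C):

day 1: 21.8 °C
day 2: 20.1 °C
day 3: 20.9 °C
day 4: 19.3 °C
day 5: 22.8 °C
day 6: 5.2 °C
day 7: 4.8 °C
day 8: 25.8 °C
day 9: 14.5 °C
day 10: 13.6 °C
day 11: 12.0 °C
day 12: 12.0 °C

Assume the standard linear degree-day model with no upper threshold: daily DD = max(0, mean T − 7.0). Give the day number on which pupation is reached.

day 8

Daily DD above 7.0 °C: 14.8, 13.1, 13.9, 12.3, 15.8, 0.0, 0.0, 18.8, 7.5, 6.6, 5.0, 5.0.
Cumulative: 14.8, 27.9, 41.8, 54.1, 69.9, 69.9, 69.9, 88.7, 96.2, 102.8, 107.8, 112.8.
The total first reaches 78 DD on day 8.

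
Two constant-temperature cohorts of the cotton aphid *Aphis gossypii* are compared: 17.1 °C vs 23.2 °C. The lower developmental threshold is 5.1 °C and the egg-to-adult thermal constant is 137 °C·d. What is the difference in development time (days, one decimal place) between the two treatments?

At 17.1 °C: 137 / (17.1 − 5.1) = 137 / 12.0 = 11.417 d.
At 23.2 °C: 137 / (23.2 − 5.1) = 137 / 18.1 = 7.569 d.
Difference = |11.417 − 7.569| = 3.848 ≈ 3.8 days.

3.8 days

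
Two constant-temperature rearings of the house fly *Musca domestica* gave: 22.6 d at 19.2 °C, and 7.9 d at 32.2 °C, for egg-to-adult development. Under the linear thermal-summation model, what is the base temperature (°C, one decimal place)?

12.2 °C

Under the model K = D·(T − T_b), so D₁·(T₁ − T_b) = D₂·(T₂ − T_b).
22.6·(19.2 − T_b) = 7.9·(32.2 − T_b)
T_b = (22.6·19.2 − 7.9·32.2) / (22.6 − 7.9) = 179.54 / 14.7 = 12.214 °C ≈ 12.2 °C.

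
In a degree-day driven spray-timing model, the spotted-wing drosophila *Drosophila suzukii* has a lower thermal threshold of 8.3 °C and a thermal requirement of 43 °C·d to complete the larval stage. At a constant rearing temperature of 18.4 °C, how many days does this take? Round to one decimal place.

4.3 days

Daily accumulation = 18.4 − 8.3 = 10.1 DD/day.
Duration = 43 / 10.1 = 4.257 ≈ 4.3 days.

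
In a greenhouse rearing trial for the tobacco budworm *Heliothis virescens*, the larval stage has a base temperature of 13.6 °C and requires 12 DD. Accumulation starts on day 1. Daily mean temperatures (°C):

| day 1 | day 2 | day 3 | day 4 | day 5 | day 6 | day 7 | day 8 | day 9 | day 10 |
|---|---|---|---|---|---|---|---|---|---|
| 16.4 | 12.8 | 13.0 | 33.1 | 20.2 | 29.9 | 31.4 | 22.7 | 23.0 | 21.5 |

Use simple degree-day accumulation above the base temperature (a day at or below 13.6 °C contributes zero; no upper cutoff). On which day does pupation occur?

Daily DD above 13.6 °C: 2.8, 0.0, 0.0, 19.5, 6.6, 16.3, 17.8, 9.1, 9.4, 7.9.
Cumulative: 2.8, 2.8, 2.8, 22.3, 28.9, 45.2, 63.0, 72.1, 81.5, 89.4.
The total first reaches 12 DD on day 4.

day 4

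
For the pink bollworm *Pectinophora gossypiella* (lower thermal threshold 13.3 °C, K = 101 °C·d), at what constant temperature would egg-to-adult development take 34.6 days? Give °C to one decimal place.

Required daily accumulation = 101 / 34.6 = 2.919 DD/day.
T = T_base + 2.919 = 13.3 + 2.919 = 16.219 ≈ 16.2 °C.

16.2 °C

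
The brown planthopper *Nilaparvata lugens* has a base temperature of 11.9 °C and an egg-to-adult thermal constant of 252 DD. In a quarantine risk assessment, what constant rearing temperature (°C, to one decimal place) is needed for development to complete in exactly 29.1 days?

20.6 °C

Required daily accumulation = 252 / 29.1 = 8.660 DD/day.
T = T_base + 8.660 = 11.9 + 8.660 = 20.560 ≈ 20.6 °C.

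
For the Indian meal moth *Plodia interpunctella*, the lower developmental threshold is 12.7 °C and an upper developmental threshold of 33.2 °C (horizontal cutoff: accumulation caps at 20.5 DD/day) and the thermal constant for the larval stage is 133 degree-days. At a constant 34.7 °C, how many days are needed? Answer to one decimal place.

Temperature 34.7 °C exceeds the upper threshold, so daily accumulation caps at 33.2 − 12.7 = 20.5 DD/day.
Duration = 133 / 20.5 = 6.488 ≈ 6.5 days.

6.5 days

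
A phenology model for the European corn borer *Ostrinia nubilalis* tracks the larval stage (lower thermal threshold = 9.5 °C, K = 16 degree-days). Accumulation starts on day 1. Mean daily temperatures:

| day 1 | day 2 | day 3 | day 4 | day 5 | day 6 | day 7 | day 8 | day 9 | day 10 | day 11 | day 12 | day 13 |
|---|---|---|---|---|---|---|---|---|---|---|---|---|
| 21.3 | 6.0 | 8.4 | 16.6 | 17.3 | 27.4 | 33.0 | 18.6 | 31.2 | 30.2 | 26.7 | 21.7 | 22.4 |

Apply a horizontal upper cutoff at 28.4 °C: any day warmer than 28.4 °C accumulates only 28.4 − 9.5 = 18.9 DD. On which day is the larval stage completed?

Daily DD above 9.5 °C (capped at 18.9): 11.8, 0.0, 0.0, 7.1, 7.8, 17.9, 18.9, 9.1, 18.9, 18.9, 17.2, 12.2, 12.9.
Cumulative: 11.8, 11.8, 11.8, 18.9, 26.7, 44.6, 63.5, 72.6, 91.5, 110.4, 127.6, 139.8, 152.7.
The total first reaches 16 DD on day 4.

day 4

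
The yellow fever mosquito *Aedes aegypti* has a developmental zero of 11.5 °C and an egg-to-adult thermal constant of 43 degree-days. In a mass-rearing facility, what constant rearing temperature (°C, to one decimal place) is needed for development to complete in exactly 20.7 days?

Required daily accumulation = 43 / 20.7 = 2.077 DD/day.
T = T_base + 2.077 = 11.5 + 2.077 = 13.577 ≈ 13.6 °C.

13.6 °C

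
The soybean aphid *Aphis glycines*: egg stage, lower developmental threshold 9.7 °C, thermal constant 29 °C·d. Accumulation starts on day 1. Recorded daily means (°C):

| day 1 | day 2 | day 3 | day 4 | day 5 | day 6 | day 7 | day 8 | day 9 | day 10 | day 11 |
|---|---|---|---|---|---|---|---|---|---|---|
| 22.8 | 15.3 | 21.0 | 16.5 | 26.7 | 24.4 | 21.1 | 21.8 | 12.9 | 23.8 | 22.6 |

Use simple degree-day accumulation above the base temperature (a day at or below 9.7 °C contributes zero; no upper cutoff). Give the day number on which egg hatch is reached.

Daily DD above 9.7 °C: 13.1, 5.6, 11.3, 6.8, 17.0, 14.7, 11.4, 12.1, 3.2, 14.1, 12.9.
Cumulative: 13.1, 18.7, 30.0, 36.8, 53.8, 68.5, 79.9, 92.0, 95.2, 109.3, 122.2.
The total first reaches 29 DD on day 3.

day 3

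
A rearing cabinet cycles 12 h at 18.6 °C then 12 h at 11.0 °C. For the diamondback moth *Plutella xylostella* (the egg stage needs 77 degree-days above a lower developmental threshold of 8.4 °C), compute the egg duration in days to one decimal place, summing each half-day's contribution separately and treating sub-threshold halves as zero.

Day half: max(0, 18.6 − 8.4) × 0.5 = 10.2 × 0.5 = 5.10 DD.
Night half: max(0, 11.0 − 8.4) × 0.5 = 2.6 × 0.5 = 1.30 DD.
Per 24 h: 6.40 DD/day.
Duration = 77 / 6.40 = 12.031 ≈ 12.0 days.

12.0 days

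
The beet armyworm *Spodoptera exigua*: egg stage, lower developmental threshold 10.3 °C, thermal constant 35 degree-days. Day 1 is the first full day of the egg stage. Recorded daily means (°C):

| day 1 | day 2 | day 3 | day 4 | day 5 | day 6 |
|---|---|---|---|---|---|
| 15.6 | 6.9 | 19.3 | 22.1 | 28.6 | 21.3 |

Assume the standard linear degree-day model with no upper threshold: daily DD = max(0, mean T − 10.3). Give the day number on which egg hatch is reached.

day 5

Daily DD above 10.3 °C: 5.3, 0.0, 9.0, 11.8, 18.3, 11.0.
Cumulative: 5.3, 5.3, 14.3, 26.1, 44.4, 55.4.
The total first reaches 35 DD on day 5.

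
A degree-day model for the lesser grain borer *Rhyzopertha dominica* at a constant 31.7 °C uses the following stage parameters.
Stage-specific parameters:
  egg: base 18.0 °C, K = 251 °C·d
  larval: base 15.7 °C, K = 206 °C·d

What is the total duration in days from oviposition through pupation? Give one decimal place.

egg: 251 / (31.7 − 18.0) = 251 / 13.7 = 18.321 d.
larval: 206 / (31.7 − 15.7) = 206 / 16.0 = 12.875 d.
Sum = 31.196 ≈ 31.2 days.

31.2 days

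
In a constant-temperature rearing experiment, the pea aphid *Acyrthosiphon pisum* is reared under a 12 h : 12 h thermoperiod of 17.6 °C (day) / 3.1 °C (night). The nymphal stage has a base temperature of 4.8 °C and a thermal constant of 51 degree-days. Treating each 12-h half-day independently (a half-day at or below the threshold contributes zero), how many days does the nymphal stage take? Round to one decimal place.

Day half: max(0, 17.6 − 4.8) × 0.5 = 12.8 × 0.5 = 6.40 DD.
Night half: max(0, 3.1 − 4.8) × 0.5 = 0.0 × 0.5 = 0.00 DD.
Per 24 h: 6.40 DD/day.
Duration = 51 / 6.40 = 7.969 ≈ 8.0 days.

8.0 days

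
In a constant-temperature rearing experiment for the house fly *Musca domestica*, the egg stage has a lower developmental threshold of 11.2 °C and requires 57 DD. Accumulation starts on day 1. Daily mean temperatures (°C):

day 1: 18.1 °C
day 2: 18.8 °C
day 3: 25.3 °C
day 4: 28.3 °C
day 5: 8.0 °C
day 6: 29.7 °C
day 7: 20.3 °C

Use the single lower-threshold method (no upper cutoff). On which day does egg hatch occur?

day 6

Daily DD above 11.2 °C: 6.9, 7.6, 14.1, 17.1, 0.0, 18.5, 9.1.
Cumulative: 6.9, 14.5, 28.6, 45.7, 45.7, 64.2, 73.3.
The total first reaches 57 DD on day 6.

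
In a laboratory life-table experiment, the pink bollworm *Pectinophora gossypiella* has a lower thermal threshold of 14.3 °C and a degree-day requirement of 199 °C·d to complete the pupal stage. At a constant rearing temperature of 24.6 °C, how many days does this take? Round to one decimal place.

19.3 days

Daily accumulation = 24.6 − 14.3 = 10.3 DD/day.
Duration = 199 / 10.3 = 19.320 ≈ 19.3 days.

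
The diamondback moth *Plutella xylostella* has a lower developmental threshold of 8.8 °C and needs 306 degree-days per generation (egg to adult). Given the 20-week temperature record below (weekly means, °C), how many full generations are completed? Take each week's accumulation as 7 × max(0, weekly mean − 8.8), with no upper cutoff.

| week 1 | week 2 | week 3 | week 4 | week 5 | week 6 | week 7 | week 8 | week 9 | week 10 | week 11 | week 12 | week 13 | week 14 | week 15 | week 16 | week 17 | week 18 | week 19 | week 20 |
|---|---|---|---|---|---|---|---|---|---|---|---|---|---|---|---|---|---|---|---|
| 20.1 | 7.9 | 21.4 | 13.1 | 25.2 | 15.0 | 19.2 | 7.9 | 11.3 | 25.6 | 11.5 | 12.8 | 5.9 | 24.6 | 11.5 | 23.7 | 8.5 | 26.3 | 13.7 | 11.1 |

Weekly DD (7 × max(0, T̄ − 8.8)): 79.1, 0.0, 88.2, 30.1, 114.8, 43.4, 72.8, 0.0, 17.5, 117.6, 18.9, 28.0, 0.0, 110.6, 18.9, 104.3, 0.0, 122.5, 34.3, 16.1.
Season total = 1017.1 DD.
Complete generations = ⌊1017.1 / 306⌋ = 3.

3 generations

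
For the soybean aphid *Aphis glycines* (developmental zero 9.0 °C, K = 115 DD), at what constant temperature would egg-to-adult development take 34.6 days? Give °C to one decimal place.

Required daily accumulation = 115 / 34.6 = 3.324 DD/day.
T = T_base + 3.324 = 9.0 + 3.324 = 12.324 ≈ 12.3 °C.

12.3 °C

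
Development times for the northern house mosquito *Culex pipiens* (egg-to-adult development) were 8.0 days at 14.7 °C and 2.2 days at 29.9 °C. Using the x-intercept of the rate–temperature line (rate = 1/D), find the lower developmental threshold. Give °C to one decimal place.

8.9 °C

Under the model K = D·(T − T_b), so D₁·(T₁ − T_b) = D₂·(T₂ − T_b).
8.0·(14.7 − T_b) = 2.2·(29.9 − T_b)
T_b = (8.0·14.7 − 2.2·29.9) / (8.0 − 2.2) = 51.82 / 5.8 = 8.934 °C ≈ 8.9 °C.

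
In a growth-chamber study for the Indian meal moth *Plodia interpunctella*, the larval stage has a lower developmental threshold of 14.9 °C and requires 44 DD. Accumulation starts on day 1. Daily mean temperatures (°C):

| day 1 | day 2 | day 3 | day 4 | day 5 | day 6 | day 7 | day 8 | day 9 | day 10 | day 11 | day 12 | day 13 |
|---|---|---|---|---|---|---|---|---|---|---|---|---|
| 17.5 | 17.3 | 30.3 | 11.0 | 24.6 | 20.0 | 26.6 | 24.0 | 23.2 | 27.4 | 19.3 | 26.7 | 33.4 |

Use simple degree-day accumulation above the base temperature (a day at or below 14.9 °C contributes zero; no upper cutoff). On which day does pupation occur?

Daily DD above 14.9 °C: 2.6, 2.4, 15.4, 0.0, 9.7, 5.1, 11.7, 9.1, 8.3, 12.5, 4.4, 11.8, 18.5.
Cumulative: 2.6, 5.0, 20.4, 20.4, 30.1, 35.2, 46.9, 56.0, 64.3, 76.8, 81.2, 93.0, 111.5.
The total first reaches 44 DD on day 7.

day 7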